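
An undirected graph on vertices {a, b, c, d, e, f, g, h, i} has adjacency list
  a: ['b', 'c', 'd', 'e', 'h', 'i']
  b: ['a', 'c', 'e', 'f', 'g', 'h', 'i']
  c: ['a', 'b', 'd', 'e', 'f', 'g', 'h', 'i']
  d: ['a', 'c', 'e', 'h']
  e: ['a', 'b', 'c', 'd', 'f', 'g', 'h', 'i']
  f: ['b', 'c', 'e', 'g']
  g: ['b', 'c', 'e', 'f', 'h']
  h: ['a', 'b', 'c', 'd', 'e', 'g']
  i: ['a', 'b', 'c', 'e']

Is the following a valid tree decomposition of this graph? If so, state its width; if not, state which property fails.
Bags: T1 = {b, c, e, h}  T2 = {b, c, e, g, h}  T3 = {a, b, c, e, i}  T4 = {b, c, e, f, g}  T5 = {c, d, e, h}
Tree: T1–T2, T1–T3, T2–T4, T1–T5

No — edge (a,h) lies in no bag.

A tree decomposition must satisfy three properties: every vertex lies in some bag; for every edge, both endpoints lie together in some bag; and for every vertex, the bags containing it form a connected subtree. Here edge (a,h) lies in no bag, so the decomposition is invalid.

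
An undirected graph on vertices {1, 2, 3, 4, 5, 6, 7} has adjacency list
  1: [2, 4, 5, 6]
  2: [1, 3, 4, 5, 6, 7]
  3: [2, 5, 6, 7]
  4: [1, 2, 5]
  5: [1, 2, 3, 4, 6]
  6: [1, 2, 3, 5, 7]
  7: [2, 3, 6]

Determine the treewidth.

3

A width-3 tree decomposition is:
Bags: B1 = {1, 2, 5, 6}  B2 = {2, 3, 5, 6}  B3 = {1, 2, 4, 5}  B4 = {2, 3, 6, 7}
Tree: B1–B2, B1–B3, B2–B4
Each bag holds 4 vertices, so the decomposition has width 3, which upper-bounds the treewidth. Conversely, {1, 2, 4, 5} is a clique of size 4, and the vertices of any clique must share a bag in every tree decomposition; so some bag has ≥ 4 vertices and tw(G) ≥ 3. Therefore the treewidth is 3.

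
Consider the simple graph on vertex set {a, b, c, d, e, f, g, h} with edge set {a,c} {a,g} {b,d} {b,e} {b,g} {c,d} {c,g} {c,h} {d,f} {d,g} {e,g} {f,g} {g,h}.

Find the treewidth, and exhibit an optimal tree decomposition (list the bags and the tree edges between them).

The largest bag has 3 vertices, giving width 2; this decomposition certifies tw(G) ≤ 2. On the other hand G contains the 3-clique {c, d, g}. A clique must lie in a single bag of any decomposition, so no decomposition can have width below 2. Therefore the treewidth is 2.

Treewidth 2.
One optimal decomposition is:
Bags: B1 = {a, c, g}  B2 = {c, d, g}  B3 = {b, d, g}  B4 = {c, g, h}  B5 = {b, e, g}  B6 = {d, f, g}
Tree: B1–B2, B2–B3, B2–B4, B3–B5, B3–B6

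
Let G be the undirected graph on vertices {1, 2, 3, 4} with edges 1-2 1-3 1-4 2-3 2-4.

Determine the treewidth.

A width-2 tree decomposition is:
Bags: B1 = {1, 2, 4}  B2 = {1, 2, 3}
Tree: B1–B2
Every bag has size at most 3, so the width is 3 − 1 = 2 and tw(G) ≤ 2. On the other hand G contains the 3-clique {1, 2, 3}. A clique must lie in a single bag of any decomposition, so no decomposition can have width below 2. Hence tw(G) = 2 exactly.

2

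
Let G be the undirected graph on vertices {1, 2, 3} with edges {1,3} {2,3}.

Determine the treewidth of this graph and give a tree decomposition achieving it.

The largest bag has 2 vertices, giving width 1; this decomposition certifies tw(G) ≤ 1. G has an edge, so its treewidth is at least 1. The upper and lower bounds meet at 1, so that is the treewidth.

Treewidth 1.
One optimal decomposition is:
Bags: B1 = {1, 3}  B2 = {2, 3}
Tree: B1–B2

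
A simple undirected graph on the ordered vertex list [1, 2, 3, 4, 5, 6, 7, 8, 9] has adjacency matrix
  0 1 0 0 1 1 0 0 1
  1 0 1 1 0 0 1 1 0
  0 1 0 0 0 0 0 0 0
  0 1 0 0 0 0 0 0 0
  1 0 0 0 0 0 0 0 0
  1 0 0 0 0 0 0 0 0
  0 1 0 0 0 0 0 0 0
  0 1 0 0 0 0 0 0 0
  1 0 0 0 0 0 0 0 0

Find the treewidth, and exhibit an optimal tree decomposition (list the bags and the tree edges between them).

Each bag holds 2 vertices, so the decomposition has width 1, which upper-bounds the treewidth. G has an edge, so its treewidth is at least 1. Combining the bounds, tw(G) = 1.

Treewidth 1.
Bags: B1 = {1, 5}  B2 = {1, 6}  B3 = {1, 2}  B4 = {2, 4}  B5 = {2, 8}  B6 = {2, 7}  B7 = {2, 3}  B8 = {1, 9}
Tree: B1–B2, B2–B3, B3–B4, B3–B5, B3–B6, B5–B7, B2–B8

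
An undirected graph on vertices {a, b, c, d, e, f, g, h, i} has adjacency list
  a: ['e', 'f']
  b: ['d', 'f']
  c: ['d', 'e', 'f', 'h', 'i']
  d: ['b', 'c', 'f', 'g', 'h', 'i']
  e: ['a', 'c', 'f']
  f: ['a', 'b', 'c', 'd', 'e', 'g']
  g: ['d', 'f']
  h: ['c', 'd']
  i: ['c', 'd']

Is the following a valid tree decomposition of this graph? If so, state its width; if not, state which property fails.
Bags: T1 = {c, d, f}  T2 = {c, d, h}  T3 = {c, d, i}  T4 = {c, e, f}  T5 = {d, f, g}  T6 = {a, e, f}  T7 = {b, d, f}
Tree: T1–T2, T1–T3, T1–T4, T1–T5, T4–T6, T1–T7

Yes; width 2.

Every vertex of G appears in some bag (union = {a, b, c, d, e, f, g, h, i}); every edge is covered by a bag; and for each vertex v the set of bags containing v is connected in the bag tree. The decomposition is therefore valid. The largest bag has 3 vertices, so the width is 2.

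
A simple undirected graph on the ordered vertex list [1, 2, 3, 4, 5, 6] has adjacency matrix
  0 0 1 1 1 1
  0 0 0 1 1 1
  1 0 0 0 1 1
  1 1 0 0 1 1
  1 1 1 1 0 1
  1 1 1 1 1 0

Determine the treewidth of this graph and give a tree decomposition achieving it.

Treewidth 3.
Bags: B1 = {2, 4, 5, 6}  B2 = {1, 4, 5, 6}  B3 = {1, 3, 5, 6}
Tree: B1–B2, B2–B3

The largest bag has 4 vertices, giving width 3; this decomposition certifies tw(G) ≤ 3. For the lower bound, the 4 vertices {1, 3, 5, 6} are pairwise adjacent, and any tree decomposition puts a clique entirely inside one bag — forcing width ≥ 3. Hence tw(G) = 3 exactly.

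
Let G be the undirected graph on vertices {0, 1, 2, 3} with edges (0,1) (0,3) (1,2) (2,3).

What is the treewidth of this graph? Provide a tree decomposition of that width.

Every bag has size at most 3, so the width is 3 − 1 = 2 and tw(G) ≤ 2. The edges 1–2–3–0–1 form a cycle, so G is not a tree and its treewidth is at least 2. The upper and lower bounds meet at 2, so that is the treewidth.

Treewidth 2.
One such decomposition:
Bags: B1 = {1, 2, 3}  B2 = {0, 1, 3}
Tree: B1–B2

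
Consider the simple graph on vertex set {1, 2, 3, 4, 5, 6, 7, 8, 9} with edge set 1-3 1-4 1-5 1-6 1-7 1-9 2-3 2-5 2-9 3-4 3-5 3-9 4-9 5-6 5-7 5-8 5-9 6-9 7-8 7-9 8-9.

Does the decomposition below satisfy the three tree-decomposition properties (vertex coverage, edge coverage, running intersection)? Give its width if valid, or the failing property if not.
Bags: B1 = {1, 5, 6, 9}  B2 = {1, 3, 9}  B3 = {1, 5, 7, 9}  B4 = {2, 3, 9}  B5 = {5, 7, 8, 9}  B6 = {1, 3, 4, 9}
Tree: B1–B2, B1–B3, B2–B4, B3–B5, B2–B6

No — edge (5,3) lies in no bag.

A tree decomposition must satisfy three properties: every vertex lies in some bag; for every edge, both endpoints lie together in some bag; and for every vertex, the bags containing it form a connected subtree. Here edge (5,3) lies in no bag, so the decomposition is invalid.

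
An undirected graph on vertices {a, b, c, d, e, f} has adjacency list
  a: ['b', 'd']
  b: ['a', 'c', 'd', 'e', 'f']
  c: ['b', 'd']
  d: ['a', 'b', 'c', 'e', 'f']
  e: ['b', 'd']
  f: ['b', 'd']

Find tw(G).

A width-2 tree decomposition is:
Bags: B1 = {b, d, e}  B2 = {b, d, f}  B3 = {a, b, d}  B4 = {b, c, d}
Tree: B1–B2, B1–B3, B2–B4
Each bag holds 3 vertices, so the decomposition has width 2, which upper-bounds the treewidth. Conversely, {b, d, e} is a clique of size 3, and the vertices of any clique must share a bag in every tree decomposition; so some bag has ≥ 3 vertices and tw(G) ≥ 2. Hence tw(G) = 2 exactly.

2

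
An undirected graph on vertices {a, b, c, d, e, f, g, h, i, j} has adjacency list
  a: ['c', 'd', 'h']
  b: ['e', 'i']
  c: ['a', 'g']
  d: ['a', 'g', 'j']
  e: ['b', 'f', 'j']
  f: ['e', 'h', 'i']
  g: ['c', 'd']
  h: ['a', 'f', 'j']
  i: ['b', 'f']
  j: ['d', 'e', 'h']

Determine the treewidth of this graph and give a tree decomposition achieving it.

Each bag holds 3 vertices, so the decomposition has width 2, which upper-bounds the treewidth. Since c–g–d–a–c is a cycle in G, G is not acyclic. Forests are exactly the graphs of treewidth ≤ 1, so tw(G) ≥ 2. The upper and lower bounds meet at 2, so that is the treewidth.

Treewidth 2.
Bags: B1 = {a, c, g}  B2 = {a, d, g}  B3 = {a, d, h}  B4 = {d, h, j}  B5 = {f, h, j}  B6 = {e, f, j}  B7 = {e, f, i}  B8 = {b, e, i}
Tree: B1–B2, B2–B3, B3–B4, B4–B5, B5–B6, B6–B7, B7–B8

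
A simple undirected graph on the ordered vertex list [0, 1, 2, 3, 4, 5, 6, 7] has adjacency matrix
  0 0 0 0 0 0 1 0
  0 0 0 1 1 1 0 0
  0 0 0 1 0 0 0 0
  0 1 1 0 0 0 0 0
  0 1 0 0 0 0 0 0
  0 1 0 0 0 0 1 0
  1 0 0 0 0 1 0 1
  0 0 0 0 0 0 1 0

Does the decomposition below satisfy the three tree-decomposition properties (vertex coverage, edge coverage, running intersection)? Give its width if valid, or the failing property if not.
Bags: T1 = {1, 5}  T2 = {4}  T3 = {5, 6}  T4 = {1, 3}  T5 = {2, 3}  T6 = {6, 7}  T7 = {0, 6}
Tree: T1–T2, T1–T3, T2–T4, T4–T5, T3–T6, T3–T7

A tree decomposition must satisfy three properties: every vertex lies in some bag; for every edge, both endpoints lie together in some bag; and for every vertex, the bags containing it form a connected subtree. Here edge (1,4) lies in no bag, so the decomposition is invalid.

No — edge (1,4) lies in no bag.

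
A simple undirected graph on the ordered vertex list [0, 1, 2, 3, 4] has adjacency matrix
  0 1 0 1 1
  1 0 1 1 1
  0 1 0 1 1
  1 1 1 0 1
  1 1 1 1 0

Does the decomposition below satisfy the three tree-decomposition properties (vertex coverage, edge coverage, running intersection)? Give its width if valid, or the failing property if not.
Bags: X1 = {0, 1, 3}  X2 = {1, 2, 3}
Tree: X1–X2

A tree decomposition must satisfy three properties: every vertex lies in some bag; for every edge, both endpoints lie together in some bag; and for every vertex, the bags containing it form a connected subtree. Here vertex 4 appears in no bag, so the decomposition is invalid.

No — vertex 4 appears in no bag.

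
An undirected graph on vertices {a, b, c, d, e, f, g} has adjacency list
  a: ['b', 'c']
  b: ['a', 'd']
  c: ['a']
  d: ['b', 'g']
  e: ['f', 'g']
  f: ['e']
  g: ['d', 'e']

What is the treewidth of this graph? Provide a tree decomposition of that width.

Treewidth 1.
Bags: B1 = {b, d}  B2 = {d, g}  B3 = {e, g}  B4 = {a, b}  B5 = {a, c}  B6 = {e, f}
Tree: B1–B2, B2–B3, B1–B4, B4–B5, B3–B6

Every bag has size at most 2, so the width is 2 − 1 = 1 and tw(G) ≤ 1. G has an edge, so its treewidth is at least 1. Hence tw(G) = 1 exactly.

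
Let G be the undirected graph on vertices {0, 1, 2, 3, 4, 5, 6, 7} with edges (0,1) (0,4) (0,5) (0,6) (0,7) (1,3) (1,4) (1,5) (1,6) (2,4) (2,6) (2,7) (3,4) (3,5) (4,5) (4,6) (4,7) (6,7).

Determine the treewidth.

3

A width-3 tree decomposition is:
Bags: B1 = {0, 1, 4, 6}  B2 = {0, 4, 6, 7}  B3 = {0, 1, 4, 5}  B4 = {2, 4, 6, 7}  B5 = {1, 3, 4, 5}
Tree: B1–B2, B1–B3, B2–B4, B3–B5
Every bag has size at most 4, so the width is 4 − 1 = 3 and tw(G) ≤ 3. Conversely, {0, 1, 4, 5} is a clique of size 4, and the vertices of any clique must share a bag in every tree decomposition; so some bag has ≥ 4 vertices and tw(G) ≥ 3. Combining the bounds, tw(G) = 3.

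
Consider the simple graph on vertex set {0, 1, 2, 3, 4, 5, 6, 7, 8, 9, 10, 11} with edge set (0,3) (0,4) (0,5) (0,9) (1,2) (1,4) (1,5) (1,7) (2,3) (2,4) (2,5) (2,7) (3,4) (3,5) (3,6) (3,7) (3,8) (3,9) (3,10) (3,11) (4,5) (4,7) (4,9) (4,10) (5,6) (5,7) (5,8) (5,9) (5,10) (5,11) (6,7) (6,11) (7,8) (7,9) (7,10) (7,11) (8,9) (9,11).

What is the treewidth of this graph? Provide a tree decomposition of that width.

Treewidth 4.
One such decomposition:
Bags: B1 = {3, 5, 7, 8, 9}  B2 = {3, 5, 7, 9, 11}  B3 = {3, 5, 6, 7, 11}  B4 = {3, 4, 5, 7, 9}  B5 = {2, 3, 4, 5, 7}  B6 = {3, 4, 5, 7, 10}  B7 = {0, 3, 4, 5, 9}  B8 = {1, 2, 4, 5, 7}
Tree: B1–B2, B2–B3, B2–B4, B4–B5, B4–B6, B4–B7, B5–B8

Each bag holds 5 vertices, so the decomposition has width 4, which upper-bounds the treewidth. For the lower bound, the 5 vertices {1, 2, 4, 5, 7} are pairwise adjacent, and any tree decomposition puts a clique entirely inside one bag — forcing width ≥ 4. Combining the bounds, tw(G) = 4.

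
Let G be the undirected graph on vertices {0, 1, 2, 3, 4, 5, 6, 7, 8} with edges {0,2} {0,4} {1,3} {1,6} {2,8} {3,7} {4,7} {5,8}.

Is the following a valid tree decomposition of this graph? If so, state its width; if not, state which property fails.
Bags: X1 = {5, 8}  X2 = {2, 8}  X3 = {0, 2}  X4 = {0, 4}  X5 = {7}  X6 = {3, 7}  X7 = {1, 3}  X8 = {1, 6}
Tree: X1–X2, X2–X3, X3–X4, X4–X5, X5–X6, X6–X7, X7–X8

No — edge (4,7) lies in no bag.

A tree decomposition must satisfy three properties: every vertex lies in some bag; for every edge, both endpoints lie together in some bag; and for every vertex, the bags containing it form a connected subtree. Here edge (4,7) lies in no bag, so the decomposition is invalid.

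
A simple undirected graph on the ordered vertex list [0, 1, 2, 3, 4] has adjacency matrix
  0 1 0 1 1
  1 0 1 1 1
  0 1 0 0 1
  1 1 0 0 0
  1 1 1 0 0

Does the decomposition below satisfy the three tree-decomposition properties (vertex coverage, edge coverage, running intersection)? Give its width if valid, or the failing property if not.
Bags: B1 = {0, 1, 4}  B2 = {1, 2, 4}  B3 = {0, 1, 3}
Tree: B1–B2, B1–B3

Vertex coverage: the bags together contain {0, 1, 2, 3, 4}, the full vertex set. Edge coverage: each edge of G has both endpoints in at least one bag. Running intersection: for every vertex, the bags containing it form a connected subtree. All three properties hold, so this is a valid tree decomposition of width max|bag| − 1 = 2, and hence tw(G) ≤ 2.

Yes; width 2.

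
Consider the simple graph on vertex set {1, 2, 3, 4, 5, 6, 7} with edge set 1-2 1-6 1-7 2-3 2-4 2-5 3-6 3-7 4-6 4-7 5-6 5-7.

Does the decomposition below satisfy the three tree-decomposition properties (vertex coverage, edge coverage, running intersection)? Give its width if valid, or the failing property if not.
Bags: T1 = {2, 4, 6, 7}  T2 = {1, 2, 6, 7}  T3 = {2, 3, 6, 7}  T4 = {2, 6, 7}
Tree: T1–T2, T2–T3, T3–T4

No — vertex 5 appears in no bag.

A tree decomposition must satisfy three properties: every vertex lies in some bag; for every edge, both endpoints lie together in some bag; and for every vertex, the bags containing it form a connected subtree. Here vertex 5 appears in no bag, so the decomposition is invalid.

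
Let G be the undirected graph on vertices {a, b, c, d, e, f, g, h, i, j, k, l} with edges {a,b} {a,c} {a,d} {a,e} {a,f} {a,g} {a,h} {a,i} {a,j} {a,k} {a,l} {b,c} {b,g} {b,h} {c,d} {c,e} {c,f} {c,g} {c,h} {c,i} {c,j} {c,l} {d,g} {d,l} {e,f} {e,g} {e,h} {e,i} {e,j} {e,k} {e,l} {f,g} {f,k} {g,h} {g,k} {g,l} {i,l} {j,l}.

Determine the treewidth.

A width-4 tree decomposition is:
Bags: B1 = {a, c, e, j, l}  B2 = {a, c, e, g, l}  B3 = {a, c, e, f, g}  B4 = {a, e, f, g, k}  B5 = {a, c, e, i, l}  B6 = {a, c, d, g, l}  B7 = {a, c, e, g, h}  B8 = {a, b, c, g, h}
Tree: B1–B2, B2–B3, B3–B4, B1–B5, B2–B6, B3–B7, B7–B8
Each bag holds 5 vertices, so the decomposition has width 4, which upper-bounds the treewidth. Conversely, {a, c, d, g, l} is a clique of size 5, and the vertices of any clique must share a bag in every tree decomposition; so some bag has ≥ 5 vertices and tw(G) ≥ 4. Combining the bounds, tw(G) = 4.

4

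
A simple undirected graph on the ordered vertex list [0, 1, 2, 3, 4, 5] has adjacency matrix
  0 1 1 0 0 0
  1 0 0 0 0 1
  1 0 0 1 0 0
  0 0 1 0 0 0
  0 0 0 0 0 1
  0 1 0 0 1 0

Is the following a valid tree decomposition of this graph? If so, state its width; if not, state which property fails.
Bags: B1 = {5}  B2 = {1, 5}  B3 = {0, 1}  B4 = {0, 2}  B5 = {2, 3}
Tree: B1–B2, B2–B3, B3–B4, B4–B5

No — vertex 4 appears in no bag.

A tree decomposition must satisfy three properties: every vertex lies in some bag; for every edge, both endpoints lie together in some bag; and for every vertex, the bags containing it form a connected subtree. Here vertex 4 appears in no bag, so the decomposition is invalid.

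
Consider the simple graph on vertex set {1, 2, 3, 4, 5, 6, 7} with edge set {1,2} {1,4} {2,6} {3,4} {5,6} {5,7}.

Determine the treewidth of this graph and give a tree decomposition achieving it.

Treewidth 1.
One optimal decomposition is:
Bags: B1 = {5, 7}  B2 = {5, 6}  B3 = {2, 6}  B4 = {1, 2}  B5 = {1, 4}  B6 = {3, 4}
Tree: B1–B2, B2–B3, B3–B4, B4–B5, B5–B6

Each bag holds 2 vertices, so the decomposition has width 1, which upper-bounds the treewidth. G has an edge, so its treewidth is at least 1. Combining the bounds, tw(G) = 1.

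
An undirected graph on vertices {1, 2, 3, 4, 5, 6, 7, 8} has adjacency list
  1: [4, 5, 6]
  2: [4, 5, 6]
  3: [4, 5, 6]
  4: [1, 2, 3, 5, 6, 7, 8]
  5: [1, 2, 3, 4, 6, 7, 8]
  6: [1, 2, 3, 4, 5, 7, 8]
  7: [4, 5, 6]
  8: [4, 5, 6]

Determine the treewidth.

3

A width-3 tree decomposition is:
Bags: B1 = {2, 4, 5, 6}  B2 = {4, 5, 6, 7}  B3 = {3, 4, 5, 6}  B4 = {1, 4, 5, 6}  B5 = {4, 5, 6, 8}
Tree: B1–B2, B2–B3, B3–B4, B3–B5
Every bag has size at most 4, so the width is 4 − 1 = 3 and tw(G) ≤ 3. For the lower bound, the 4 vertices {1, 4, 5, 6} are pairwise adjacent, and any tree decomposition puts a clique entirely inside one bag — forcing width ≥ 3. Combining the bounds, tw(G) = 3.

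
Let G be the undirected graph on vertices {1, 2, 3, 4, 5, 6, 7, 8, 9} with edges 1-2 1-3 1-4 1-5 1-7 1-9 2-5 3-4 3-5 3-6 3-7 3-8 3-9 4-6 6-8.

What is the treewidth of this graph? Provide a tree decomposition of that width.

Treewidth 2.
One optimal decomposition is:
Bags: B1 = {1, 3, 4}  B2 = {1, 3, 9}  B3 = {1, 3, 5}  B4 = {1, 2, 5}  B5 = {3, 4, 6}  B6 = {3, 6, 8}  B7 = {1, 3, 7}
Tree: B1–B2, B2–B3, B3–B4, B1–B5, B5–B6, B3–B7

Each bag holds 3 vertices, so the decomposition has width 2, which upper-bounds the treewidth. Conversely, {1, 2, 5} is a clique of size 3, and the vertices of any clique must share a bag in every tree decomposition; so some bag has ≥ 3 vertices and tw(G) ≥ 2. Therefore the treewidth is 2.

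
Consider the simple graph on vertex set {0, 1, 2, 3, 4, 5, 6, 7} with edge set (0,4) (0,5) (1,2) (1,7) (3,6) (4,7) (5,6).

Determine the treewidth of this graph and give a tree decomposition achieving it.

Every bag has size at most 2, so the width is 2 − 1 = 1 and tw(G) ≤ 1. Since G has at least one edge (e.g. 2–1), it is not an edgeless graph, so tw(G) ≥ 1. Hence tw(G) = 1 exactly.

Treewidth 1.
Bags: B1 = {1, 2}  B2 = {1, 7}  B3 = {4, 7}  B4 = {0, 4}  B5 = {0, 5}  B6 = {5, 6}  B7 = {3, 6}
Tree: B1–B2, B2–B3, B3–B4, B4–B5, B5–B6, B6–B7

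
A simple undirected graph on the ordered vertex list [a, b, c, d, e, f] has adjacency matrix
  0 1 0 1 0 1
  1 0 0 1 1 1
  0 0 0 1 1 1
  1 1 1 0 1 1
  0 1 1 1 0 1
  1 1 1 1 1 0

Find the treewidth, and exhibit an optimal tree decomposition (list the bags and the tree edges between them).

Treewidth 3.
Bags: B1 = {b, d, e, f}  B2 = {c, d, e, f}  B3 = {a, b, d, f}
Tree: B1–B2, B1–B3

Each bag holds 4 vertices, so the decomposition has width 3, which upper-bounds the treewidth. On the other hand G contains the 4-clique {c, d, e, f}. A clique must lie in a single bag of any decomposition, so no decomposition can have width below 3. Combining the bounds, tw(G) = 3.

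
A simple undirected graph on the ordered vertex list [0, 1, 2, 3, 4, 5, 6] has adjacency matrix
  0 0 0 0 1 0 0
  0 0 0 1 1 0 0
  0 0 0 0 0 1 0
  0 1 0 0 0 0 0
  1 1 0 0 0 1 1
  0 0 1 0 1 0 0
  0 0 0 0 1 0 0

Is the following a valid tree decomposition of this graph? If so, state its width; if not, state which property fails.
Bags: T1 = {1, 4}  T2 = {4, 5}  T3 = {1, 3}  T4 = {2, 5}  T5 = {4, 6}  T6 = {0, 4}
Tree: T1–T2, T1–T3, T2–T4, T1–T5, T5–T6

Yes; width 1.

Checking the three conditions: (i) the bags cover all of {0, 1, 2, 3, 4, 5, 6}; (ii) for each edge, some bag contains both endpoints; (iii) the bags containing any fixed vertex form a subtree. All hold, so the decomposition is valid with width 2 − 1 = 1.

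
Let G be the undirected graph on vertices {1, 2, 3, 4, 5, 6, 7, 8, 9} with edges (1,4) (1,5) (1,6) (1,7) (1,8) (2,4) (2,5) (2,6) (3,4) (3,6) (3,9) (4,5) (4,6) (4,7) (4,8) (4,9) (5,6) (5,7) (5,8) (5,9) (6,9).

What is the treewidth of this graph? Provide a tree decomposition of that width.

The largest bag has 4 vertices, giving width 3; this decomposition certifies tw(G) ≤ 3. Conversely, {3, 4, 6, 9} is a clique of size 4, and the vertices of any clique must share a bag in every tree decomposition; so some bag has ≥ 4 vertices and tw(G) ≥ 3. Combining the bounds, tw(G) = 3.

Treewidth 3.
One such decomposition:
Bags: B1 = {1, 4, 5, 6}  B2 = {1, 4, 5, 7}  B3 = {2, 4, 5, 6}  B4 = {4, 5, 6, 9}  B5 = {3, 4, 6, 9}  B6 = {1, 4, 5, 8}
Tree: B1–B2, B1–B3, B1–B4, B4–B5, B2–B6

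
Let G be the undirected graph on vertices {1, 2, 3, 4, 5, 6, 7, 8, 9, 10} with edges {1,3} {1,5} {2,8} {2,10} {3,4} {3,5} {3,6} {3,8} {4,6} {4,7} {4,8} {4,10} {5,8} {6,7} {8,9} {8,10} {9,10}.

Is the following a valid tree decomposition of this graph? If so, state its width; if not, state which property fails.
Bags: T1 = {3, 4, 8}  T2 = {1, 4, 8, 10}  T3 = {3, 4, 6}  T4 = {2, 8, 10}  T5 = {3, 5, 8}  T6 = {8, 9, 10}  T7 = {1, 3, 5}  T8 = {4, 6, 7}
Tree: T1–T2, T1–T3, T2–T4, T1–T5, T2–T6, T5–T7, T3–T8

No — bags containing vertex 1 are not connected in the tree.

A tree decomposition must satisfy three properties: every vertex lies in some bag; for every edge, both endpoints lie together in some bag; and for every vertex, the bags containing it form a connected subtree. Here bags containing vertex 1 are not connected in the tree, so the decomposition is invalid.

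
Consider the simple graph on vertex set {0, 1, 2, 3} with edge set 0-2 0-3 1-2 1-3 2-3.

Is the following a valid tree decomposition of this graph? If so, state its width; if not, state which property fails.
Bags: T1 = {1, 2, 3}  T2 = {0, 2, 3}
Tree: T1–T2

Yes; width 2.

Vertex coverage: the bags together contain {0, 1, 2, 3}, the full vertex set. Edge coverage: each edge of G has both endpoints in at least one bag. Running intersection: for every vertex, the bags containing it form a connected subtree. All three properties hold, so this is a valid tree decomposition of width max|bag| − 1 = 2, and hence tw(G) ≤ 2.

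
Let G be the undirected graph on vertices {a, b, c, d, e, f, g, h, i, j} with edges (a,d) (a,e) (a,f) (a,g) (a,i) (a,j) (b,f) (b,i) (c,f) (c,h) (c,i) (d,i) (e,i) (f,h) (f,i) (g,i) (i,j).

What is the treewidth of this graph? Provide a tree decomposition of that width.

The largest bag has 3 vertices, giving width 2; this decomposition certifies tw(G) ≤ 2. On the other hand G contains the 3-clique {c, f, h}. A clique must lie in a single bag of any decomposition, so no decomposition can have width below 2. Combining the bounds, tw(G) = 2.

Treewidth 2.
One optimal decomposition is:
Bags: B1 = {a, e, i}  B2 = {a, f, i}  B3 = {c, f, i}  B4 = {a, i, j}  B5 = {a, d, i}  B6 = {c, f, h}  B7 = {b, f, i}  B8 = {a, g, i}
Tree: B1–B2, B2–B3, B1–B4, B1–B5, B3–B6, B3–B7, B1–B8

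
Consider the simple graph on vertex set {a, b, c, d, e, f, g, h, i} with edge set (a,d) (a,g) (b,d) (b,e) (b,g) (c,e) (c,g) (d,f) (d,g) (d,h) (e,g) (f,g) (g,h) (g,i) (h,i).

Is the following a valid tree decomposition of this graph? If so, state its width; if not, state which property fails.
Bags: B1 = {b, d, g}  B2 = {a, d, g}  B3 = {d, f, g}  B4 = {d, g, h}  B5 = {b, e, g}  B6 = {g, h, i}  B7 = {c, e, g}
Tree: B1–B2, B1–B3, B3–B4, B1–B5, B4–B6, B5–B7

Yes; width 2.

Vertex coverage: the bags together contain {a, b, c, d, e, f, g, h, i}, the full vertex set. Edge coverage: each edge of G has both endpoints in at least one bag. Running intersection: for every vertex, the bags containing it form a connected subtree. All three properties hold, so this is a valid tree decomposition of width max|bag| − 1 = 2, and hence tw(G) ≤ 2.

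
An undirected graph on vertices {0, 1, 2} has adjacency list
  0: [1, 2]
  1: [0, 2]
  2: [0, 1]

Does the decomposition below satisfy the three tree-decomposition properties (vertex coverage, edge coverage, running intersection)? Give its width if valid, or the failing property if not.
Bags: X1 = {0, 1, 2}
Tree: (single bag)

Vertex coverage: the bags together contain {0, 1, 2}, the full vertex set. Edge coverage: each edge of G has both endpoints in at least one bag. Running intersection: for every vertex, the bags containing it form a connected subtree. All three properties hold, so this is a valid tree decomposition of width max|bag| − 1 = 2, and hence tw(G) ≤ 2.

Yes; width 2.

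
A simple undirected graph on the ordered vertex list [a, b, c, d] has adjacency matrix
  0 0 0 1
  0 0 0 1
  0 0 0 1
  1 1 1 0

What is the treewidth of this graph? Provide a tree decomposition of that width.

Every bag has size at most 2, so the width is 2 − 1 = 1 and tw(G) ≤ 1. Any graph with an edge has treewidth ≥ 1, and G has the edge a–d. Combining the bounds, tw(G) = 1.

Treewidth 1.
One optimal decomposition is:
Bags: B1 = {a, d}  B2 = {b, d}  B3 = {c, d}
Tree: B1–B2, B2–B3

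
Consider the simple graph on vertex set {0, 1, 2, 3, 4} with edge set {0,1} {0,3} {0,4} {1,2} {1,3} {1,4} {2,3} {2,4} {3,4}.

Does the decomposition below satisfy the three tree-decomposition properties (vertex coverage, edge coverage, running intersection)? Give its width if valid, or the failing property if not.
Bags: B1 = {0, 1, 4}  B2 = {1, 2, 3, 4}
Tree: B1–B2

No — edge (3,0) lies in no bag.

A tree decomposition must satisfy three properties: every vertex lies in some bag; for every edge, both endpoints lie together in some bag; and for every vertex, the bags containing it form a connected subtree. Here edge (3,0) lies in no bag, so the decomposition is invalid.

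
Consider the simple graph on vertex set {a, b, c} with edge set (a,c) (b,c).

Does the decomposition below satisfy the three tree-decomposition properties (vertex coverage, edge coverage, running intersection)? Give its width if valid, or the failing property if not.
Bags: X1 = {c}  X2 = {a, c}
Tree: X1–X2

No — vertex b appears in no bag.

A tree decomposition must satisfy three properties: every vertex lies in some bag; for every edge, both endpoints lie together in some bag; and for every vertex, the bags containing it form a connected subtree. Here vertex b appears in no bag, so the decomposition is invalid.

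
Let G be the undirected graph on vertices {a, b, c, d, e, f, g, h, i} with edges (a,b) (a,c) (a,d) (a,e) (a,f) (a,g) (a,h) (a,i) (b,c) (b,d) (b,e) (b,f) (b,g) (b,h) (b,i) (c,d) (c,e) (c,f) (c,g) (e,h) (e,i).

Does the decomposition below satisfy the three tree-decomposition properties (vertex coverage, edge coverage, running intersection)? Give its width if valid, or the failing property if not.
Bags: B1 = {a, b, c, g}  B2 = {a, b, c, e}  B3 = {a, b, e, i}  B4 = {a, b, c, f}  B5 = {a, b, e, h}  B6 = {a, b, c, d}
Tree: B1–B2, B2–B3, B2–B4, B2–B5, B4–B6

Every vertex of G appears in some bag (union = {a, b, c, d, e, f, g, h, i}); every edge is covered by a bag; and for each vertex v the set of bags containing v is connected in the bag tree. The decomposition is therefore valid. The largest bag has 4 vertices, so the width is 3.

Yes; width 3.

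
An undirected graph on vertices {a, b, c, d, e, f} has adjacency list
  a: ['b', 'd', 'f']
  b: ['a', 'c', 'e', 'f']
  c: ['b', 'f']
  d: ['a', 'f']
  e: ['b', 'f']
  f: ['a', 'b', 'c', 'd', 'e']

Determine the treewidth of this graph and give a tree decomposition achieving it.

Every bag has size at most 3, so the width is 3 − 1 = 2 and tw(G) ≤ 2. For the lower bound, the 3 vertices {a, d, f} are pairwise adjacent, and any tree decomposition puts a clique entirely inside one bag — forcing width ≥ 2. Combining the bounds, tw(G) = 2.

Treewidth 2.
Bags: B1 = {a, d, f}  B2 = {a, b, f}  B3 = {b, e, f}  B4 = {b, c, f}
Tree: B1–B2, B2–B3, B3–B4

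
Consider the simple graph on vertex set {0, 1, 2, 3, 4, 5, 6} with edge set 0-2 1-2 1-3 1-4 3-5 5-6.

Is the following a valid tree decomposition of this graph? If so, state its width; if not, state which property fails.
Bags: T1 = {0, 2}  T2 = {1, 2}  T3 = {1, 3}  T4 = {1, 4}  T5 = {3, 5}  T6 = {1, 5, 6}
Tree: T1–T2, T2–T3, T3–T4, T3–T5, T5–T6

A tree decomposition must satisfy three properties: every vertex lies in some bag; for every edge, both endpoints lie together in some bag; and for every vertex, the bags containing it form a connected subtree. Here bags containing vertex 1 are not connected in the tree, so the decomposition is invalid.

No — bags containing vertex 1 are not connected in the tree.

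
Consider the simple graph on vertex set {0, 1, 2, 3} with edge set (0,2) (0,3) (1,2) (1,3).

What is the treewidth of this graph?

2

A width-2 tree decomposition is:
Bags: B1 = {0, 1, 2}  B2 = {0, 1, 3}
Tree: B1–B2
Every bag has size at most 3, so the width is 3 − 1 = 2 and tw(G) ≤ 2. Since 1–2–0–3–1 is a cycle in G, G is not acyclic. Forests are exactly the graphs of treewidth ≤ 1, so tw(G) ≥ 2. Hence tw(G) = 2 exactly.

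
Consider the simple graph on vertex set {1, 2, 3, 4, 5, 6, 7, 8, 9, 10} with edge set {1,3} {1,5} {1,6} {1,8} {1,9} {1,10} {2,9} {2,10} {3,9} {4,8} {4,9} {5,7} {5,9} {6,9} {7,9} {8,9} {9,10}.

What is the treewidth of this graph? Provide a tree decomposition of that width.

Treewidth 2.
One such decomposition:
Bags: B1 = {5, 7, 9}  B2 = {1, 5, 9}  B3 = {1, 9, 10}  B4 = {1, 8, 9}  B5 = {4, 8, 9}  B6 = {1, 3, 9}  B7 = {2, 9, 10}  B8 = {1, 6, 9}
Tree: B1–B2, B2–B3, B3–B4, B4–B5, B3–B6, B3–B7, B6–B8

Each bag holds 3 vertices, so the decomposition has width 2, which upper-bounds the treewidth. On the other hand G contains the 3-clique {1, 3, 9}. A clique must lie in a single bag of any decomposition, so no decomposition can have width below 2. The upper and lower bounds meet at 2, so that is the treewidth.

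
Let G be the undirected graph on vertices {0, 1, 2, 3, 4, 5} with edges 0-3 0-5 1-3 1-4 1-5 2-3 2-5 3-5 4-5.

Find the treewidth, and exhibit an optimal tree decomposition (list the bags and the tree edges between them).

Every bag has size at most 3, so the width is 3 − 1 = 2 and tw(G) ≤ 2. Conversely, {0, 3, 5} is a clique of size 3, and the vertices of any clique must share a bag in every tree decomposition; so some bag has ≥ 3 vertices and tw(G) ≥ 2. Combining the bounds, tw(G) = 2.

Treewidth 2.
One such decomposition:
Bags: B1 = {2, 3, 5}  B2 = {0, 3, 5}  B3 = {1, 3, 5}  B4 = {1, 4, 5}
Tree: B1–B2, B2–B3, B3–B4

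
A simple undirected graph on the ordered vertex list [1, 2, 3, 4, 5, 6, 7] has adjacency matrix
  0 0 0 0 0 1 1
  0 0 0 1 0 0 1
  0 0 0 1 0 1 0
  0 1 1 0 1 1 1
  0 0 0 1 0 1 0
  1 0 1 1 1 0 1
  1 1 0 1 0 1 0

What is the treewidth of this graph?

A width-2 tree decomposition is:
Bags: B1 = {4, 6, 7}  B2 = {4, 5, 6}  B3 = {2, 4, 7}  B4 = {1, 6, 7}  B5 = {3, 4, 6}
Tree: B1–B2, B1–B3, B1–B4, B1–B5
Every bag has size at most 3, so the width is 3 − 1 = 2 and tw(G) ≤ 2. Conversely, {1, 6, 7} is a clique of size 3, and the vertices of any clique must share a bag in every tree decomposition; so some bag has ≥ 3 vertices and tw(G) ≥ 2. Hence tw(G) = 2 exactly.

2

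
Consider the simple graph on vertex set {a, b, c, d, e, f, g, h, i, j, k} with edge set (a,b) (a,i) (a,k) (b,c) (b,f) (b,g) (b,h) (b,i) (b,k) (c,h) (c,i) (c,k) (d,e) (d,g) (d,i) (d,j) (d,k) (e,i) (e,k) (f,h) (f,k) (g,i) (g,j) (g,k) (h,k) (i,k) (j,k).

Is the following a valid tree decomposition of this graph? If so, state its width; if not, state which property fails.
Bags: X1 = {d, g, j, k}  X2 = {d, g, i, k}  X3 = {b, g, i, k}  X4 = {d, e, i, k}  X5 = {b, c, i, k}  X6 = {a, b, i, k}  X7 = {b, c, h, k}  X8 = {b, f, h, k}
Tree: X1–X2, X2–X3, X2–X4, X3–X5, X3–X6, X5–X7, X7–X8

Every vertex of G appears in some bag (union = {a, b, c, d, e, f, g, h, i, j, k}); every edge is covered by a bag; and for each vertex v the set of bags containing v is connected in the bag tree. The decomposition is therefore valid. The largest bag has 4 vertices, so the width is 3.

Yes; width 3.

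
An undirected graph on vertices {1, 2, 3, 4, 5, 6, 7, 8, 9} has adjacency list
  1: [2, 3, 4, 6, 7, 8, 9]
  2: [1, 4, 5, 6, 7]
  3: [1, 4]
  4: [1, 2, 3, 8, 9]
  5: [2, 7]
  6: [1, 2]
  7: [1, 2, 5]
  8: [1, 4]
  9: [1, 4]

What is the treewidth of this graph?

A width-2 tree decomposition is:
Bags: B1 = {1, 2, 7}  B2 = {1, 2, 4}  B3 = {1, 3, 4}  B4 = {2, 5, 7}  B5 = {1, 4, 8}  B6 = {1, 2, 6}  B7 = {1, 4, 9}
Tree: B1–B2, B2–B3, B1–B4, B2–B5, B1–B6, B3–B7
Every bag has size at most 3, so the width is 3 − 1 = 2 and tw(G) ≤ 2. On the other hand G contains the 3-clique {1, 4, 8}. A clique must lie in a single bag of any decomposition, so no decomposition can have width below 2. The upper and lower bounds meet at 2, so that is the treewidth.

2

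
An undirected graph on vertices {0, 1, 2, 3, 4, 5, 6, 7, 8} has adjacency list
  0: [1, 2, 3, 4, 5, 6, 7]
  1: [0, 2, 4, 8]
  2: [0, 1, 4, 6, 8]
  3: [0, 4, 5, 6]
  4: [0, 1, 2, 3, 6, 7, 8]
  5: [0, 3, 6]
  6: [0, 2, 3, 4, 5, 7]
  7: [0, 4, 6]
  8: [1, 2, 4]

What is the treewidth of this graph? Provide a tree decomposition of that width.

Every bag has size at most 4, so the width is 4 − 1 = 3 and tw(G) ≤ 3. Conversely, {0, 1, 2, 4} is a clique of size 4, and the vertices of any clique must share a bag in every tree decomposition; so some bag has ≥ 4 vertices and tw(G) ≥ 3. The upper and lower bounds meet at 3, so that is the treewidth.

Treewidth 3.
One such decomposition:
Bags: B1 = {0, 3, 4, 6}  B2 = {0, 2, 4, 6}  B3 = {0, 3, 5, 6}  B4 = {0, 1, 2, 4}  B5 = {1, 2, 4, 8}  B6 = {0, 4, 6, 7}
Tree: B1–B2, B1–B3, B2–B4, B4–B5, B2–B6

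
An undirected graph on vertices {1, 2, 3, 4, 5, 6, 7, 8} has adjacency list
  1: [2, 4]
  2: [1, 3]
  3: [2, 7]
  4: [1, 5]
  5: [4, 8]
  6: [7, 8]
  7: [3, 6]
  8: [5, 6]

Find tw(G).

2

A width-2 tree decomposition is:
Bags: B1 = {1, 2, 3}  B2 = {1, 3, 7}  B3 = {1, 6, 7}  B4 = {1, 6, 8}  B5 = {1, 5, 8}  B6 = {1, 4, 5}
Tree: B1–B2, B2–B3, B3–B4, B4–B5, B5–B6
Every bag has size at most 3, so the width is 3 − 1 = 2 and tw(G) ≤ 2. For the lower bound, G contains the cycle 1–2–3–7–6–8–5–4–1, so G is not a forest; only forests have treewidth ≤ 1, hence tw(G) ≥ 2. The upper and lower bounds meet at 2, so that is the treewidth.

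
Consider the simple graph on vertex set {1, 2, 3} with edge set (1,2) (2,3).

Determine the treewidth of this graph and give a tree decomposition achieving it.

Treewidth 1.
One optimal decomposition is:
Bags: B1 = {2, 3}  B2 = {1, 2}
Tree: B1–B2

Every bag has size at most 2, so the width is 2 − 1 = 1 and tw(G) ≤ 1. G has an edge, so its treewidth is at least 1. Hence tw(G) = 1 exactly.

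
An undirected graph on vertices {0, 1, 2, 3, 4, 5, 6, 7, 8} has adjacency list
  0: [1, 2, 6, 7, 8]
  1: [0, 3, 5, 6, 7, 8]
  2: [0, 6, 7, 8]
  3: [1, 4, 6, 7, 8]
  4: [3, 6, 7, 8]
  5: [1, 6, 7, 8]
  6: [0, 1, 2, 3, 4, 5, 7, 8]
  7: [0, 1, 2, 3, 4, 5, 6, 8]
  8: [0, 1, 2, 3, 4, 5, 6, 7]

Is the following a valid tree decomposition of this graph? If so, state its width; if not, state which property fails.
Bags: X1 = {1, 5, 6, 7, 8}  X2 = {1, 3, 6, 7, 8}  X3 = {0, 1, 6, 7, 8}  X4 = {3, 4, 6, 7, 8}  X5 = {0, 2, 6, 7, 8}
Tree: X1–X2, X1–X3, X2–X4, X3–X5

Yes; width 4.

Every vertex of G appears in some bag (union = {0, 1, 2, 3, 4, 5, 6, 7, 8}); every edge is covered by a bag; and for each vertex v the set of bags containing v is connected in the bag tree. The decomposition is therefore valid. The largest bag has 5 vertices, so the width is 4.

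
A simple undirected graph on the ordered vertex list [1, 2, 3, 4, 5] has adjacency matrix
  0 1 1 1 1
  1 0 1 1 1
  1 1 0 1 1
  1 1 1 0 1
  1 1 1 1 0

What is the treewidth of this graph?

4

A width-4 tree decomposition is:
Bags: B1 = {1, 2, 3, 4, 5}
Tree: (single bag)
With just one bag of size 5, the width is 5 − 1 = 4, so tw(G) ≤ 4. On the other hand G contains the 5-clique {1, 2, 3, 4, 5}. A clique must lie in a single bag of any decomposition, so no decomposition can have width below 4. Combining the bounds, tw(G) = 4.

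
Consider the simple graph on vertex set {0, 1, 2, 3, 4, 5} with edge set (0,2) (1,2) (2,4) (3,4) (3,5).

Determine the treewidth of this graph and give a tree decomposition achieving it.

The largest bag has 2 vertices, giving width 1; this decomposition certifies tw(G) ≤ 1. Since G has at least one edge (e.g. 3–4), it is not an edgeless graph, so tw(G) ≥ 1. Combining the bounds, tw(G) = 1.

Treewidth 1.
One optimal decomposition is:
Bags: B1 = {3, 4}  B2 = {2, 4}  B3 = {1, 2}  B4 = {3, 5}  B5 = {0, 2}
Tree: B1–B2, B2–B3, B1–B4, B3–B5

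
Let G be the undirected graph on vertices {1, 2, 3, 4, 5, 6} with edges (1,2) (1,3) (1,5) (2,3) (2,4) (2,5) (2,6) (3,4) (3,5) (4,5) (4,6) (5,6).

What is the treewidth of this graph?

A width-3 tree decomposition is:
Bags: B1 = {2, 3, 4, 5}  B2 = {2, 4, 5, 6}  B3 = {1, 2, 3, 5}
Tree: B1–B2, B1–B3
Every bag has size at most 4, so the width is 4 − 1 = 3 and tw(G) ≤ 3. For the lower bound, the 4 vertices {1, 2, 3, 5} are pairwise adjacent, and any tree decomposition puts a clique entirely inside one bag — forcing width ≥ 3. Hence tw(G) = 3 exactly.

3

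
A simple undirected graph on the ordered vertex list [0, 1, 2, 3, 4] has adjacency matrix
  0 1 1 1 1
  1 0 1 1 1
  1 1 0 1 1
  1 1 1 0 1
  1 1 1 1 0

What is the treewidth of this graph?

A width-4 tree decomposition is:
Bags: B1 = {0, 1, 2, 3, 4}
Tree: (single bag)
A single bag containing all 5 vertices is trivially a valid decomposition of width 4. For the lower bound, the 5 vertices {0, 1, 2, 3, 4} are pairwise adjacent, and any tree decomposition puts a clique entirely inside one bag — forcing width ≥ 4. The upper and lower bounds meet at 4, so that is the treewidth.

4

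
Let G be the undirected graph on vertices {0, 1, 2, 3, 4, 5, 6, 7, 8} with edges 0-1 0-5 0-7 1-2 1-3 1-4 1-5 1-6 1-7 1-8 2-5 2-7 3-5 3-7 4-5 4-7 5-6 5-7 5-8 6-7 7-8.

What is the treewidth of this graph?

A width-3 tree decomposition is:
Bags: B1 = {1, 5, 7, 8}  B2 = {0, 1, 5, 7}  B3 = {1, 3, 5, 7}  B4 = {1, 5, 6, 7}  B5 = {1, 4, 5, 7}  B6 = {1, 2, 5, 7}
Tree: B1–B2, B2–B3, B2–B4, B3–B5, B3–B6
Every bag has size at most 4, so the width is 4 − 1 = 3 and tw(G) ≤ 3. On the other hand G contains the 4-clique {0, 1, 5, 7}. A clique must lie in a single bag of any decomposition, so no decomposition can have width below 3. Therefore the treewidth is 3.

3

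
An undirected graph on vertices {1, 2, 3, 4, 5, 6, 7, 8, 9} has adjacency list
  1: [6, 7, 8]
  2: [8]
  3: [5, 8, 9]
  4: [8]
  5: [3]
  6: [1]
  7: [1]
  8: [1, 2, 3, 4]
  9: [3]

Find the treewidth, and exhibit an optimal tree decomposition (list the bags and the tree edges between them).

Treewidth 1.
One optimal decomposition is:
Bags: B1 = {3, 8}  B2 = {3, 5}  B3 = {2, 8}  B4 = {3, 9}  B5 = {1, 8}  B6 = {1, 6}  B7 = {4, 8}  B8 = {1, 7}
Tree: B1–B2, B1–B3, B1–B4, B3–B5, B5–B6, B1–B7, B5–B8

Each bag holds 2 vertices, so the decomposition has width 1, which upper-bounds the treewidth. Any graph with an edge has treewidth ≥ 1, and G has the edge 8–3. Therefore the treewidth is 1.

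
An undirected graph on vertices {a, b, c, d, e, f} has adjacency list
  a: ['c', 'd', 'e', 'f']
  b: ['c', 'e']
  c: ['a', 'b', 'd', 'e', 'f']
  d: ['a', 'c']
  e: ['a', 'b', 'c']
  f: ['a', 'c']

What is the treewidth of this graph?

2

A width-2 tree decomposition is:
Bags: B1 = {a, c, f}  B2 = {a, c, e}  B3 = {a, c, d}  B4 = {b, c, e}
Tree: B1–B2, B2–B3, B2–B4
Each bag holds 3 vertices, so the decomposition has width 2, which upper-bounds the treewidth. On the other hand G contains the 3-clique {a, c, d}. A clique must lie in a single bag of any decomposition, so no decomposition can have width below 2. Combining the bounds, tw(G) = 2.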